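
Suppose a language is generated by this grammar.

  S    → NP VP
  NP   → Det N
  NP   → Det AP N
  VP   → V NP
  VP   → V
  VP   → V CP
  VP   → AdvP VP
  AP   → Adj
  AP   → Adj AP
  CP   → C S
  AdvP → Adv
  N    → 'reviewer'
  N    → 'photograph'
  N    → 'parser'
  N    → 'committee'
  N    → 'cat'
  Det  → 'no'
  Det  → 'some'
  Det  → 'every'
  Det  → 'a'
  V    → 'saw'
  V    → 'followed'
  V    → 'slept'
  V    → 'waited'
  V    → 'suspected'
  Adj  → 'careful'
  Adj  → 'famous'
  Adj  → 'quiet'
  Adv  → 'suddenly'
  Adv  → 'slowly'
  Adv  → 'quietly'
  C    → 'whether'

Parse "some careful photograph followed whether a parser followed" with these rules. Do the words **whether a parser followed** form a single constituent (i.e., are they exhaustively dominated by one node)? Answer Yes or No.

Yes

[S [NP [Det some] [AP [Adj careful]] [N photograph]] [VP [V followed] [CP [C whether] [S [NP [Det a] [N parser]] [VP [V followed]]]]]]
The words 'whether a parser followed' are exhaustively dominated by a single CP node (built by CP → C S), so they form a constituent.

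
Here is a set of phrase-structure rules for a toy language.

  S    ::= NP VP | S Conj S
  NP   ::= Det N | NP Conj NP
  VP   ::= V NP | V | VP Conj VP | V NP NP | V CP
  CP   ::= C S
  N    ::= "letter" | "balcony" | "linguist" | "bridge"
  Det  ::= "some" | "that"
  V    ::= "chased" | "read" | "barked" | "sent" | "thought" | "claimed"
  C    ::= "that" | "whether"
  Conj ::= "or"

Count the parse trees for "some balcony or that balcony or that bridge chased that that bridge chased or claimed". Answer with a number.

4

Two of the 4 distinct bracketings:
[S [NP [NP [Det some] [N balcony]] [Conj or] [NP [NP [Det that] [N balcony]] [Conj or] [NP [Det that] [N bridge]]]] [VP [VP [V chased] [CP [C that] [S [NP [Det that] [N bridge]] [VP [V chased]]]]] [Conj or] [VP [V claimed]]]]
[S [NP [NP [Det some] [N balcony]] [Conj or] [NP [NP [Det that] [N balcony]] [Conj or] [NP [Det that] [N bridge]]]] [VP [V chased] [CP [C that] [S [NP [Det that] [N bridge]] [VP [VP [V chased]] [Conj or] [VP [V claimed]]]]]]]
The trees differ in how a recursive rule is bracketed over the same span.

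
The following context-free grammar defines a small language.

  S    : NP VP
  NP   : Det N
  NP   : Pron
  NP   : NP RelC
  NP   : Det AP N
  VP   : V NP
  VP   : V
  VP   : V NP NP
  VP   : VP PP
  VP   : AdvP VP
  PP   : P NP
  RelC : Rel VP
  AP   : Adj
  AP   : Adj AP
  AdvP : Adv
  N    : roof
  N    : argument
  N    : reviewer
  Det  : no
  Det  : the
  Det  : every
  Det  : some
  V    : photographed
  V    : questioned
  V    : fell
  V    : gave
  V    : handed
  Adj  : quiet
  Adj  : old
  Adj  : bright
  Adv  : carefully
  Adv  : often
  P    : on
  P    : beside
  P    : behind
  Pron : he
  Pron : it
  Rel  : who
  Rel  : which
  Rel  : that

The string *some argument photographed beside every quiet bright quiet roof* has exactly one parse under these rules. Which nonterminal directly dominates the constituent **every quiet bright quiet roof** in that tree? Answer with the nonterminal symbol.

PP

[S [NP [Det some] [N argument]] [VP [VP [V photographed]] [PP [P beside] [NP [Det every] [AP [Adj quiet] [AP [Adj bright] [AP [Adj quiet]]]] [N roof]]]]]
The span 'every quiet bright quiet roof' is the NP node built by NP → Det AP N.
Its mother is the PP built by PP → P NP.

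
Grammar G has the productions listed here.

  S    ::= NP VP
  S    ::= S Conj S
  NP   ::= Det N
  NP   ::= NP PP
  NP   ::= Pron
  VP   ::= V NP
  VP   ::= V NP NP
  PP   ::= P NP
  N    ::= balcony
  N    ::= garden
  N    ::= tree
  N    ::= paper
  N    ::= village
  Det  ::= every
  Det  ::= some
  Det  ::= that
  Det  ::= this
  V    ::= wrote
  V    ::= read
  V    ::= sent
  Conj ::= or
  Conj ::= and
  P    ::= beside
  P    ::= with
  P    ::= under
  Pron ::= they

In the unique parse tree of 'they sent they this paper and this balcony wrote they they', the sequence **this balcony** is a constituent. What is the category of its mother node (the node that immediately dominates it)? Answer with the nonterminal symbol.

S

[S [S [NP [Pron they]] [VP [V sent] [NP [Pron they]] [NP [Det this] [N paper]]]] [Conj and] [S [NP [Det this] [N balcony]] [VP [V wrote] [NP [Pron they]] [NP [Pron they]]]]]
The span 'this balcony' is the NP node built by NP → Det N.
Its mother is the S built by S → NP VP.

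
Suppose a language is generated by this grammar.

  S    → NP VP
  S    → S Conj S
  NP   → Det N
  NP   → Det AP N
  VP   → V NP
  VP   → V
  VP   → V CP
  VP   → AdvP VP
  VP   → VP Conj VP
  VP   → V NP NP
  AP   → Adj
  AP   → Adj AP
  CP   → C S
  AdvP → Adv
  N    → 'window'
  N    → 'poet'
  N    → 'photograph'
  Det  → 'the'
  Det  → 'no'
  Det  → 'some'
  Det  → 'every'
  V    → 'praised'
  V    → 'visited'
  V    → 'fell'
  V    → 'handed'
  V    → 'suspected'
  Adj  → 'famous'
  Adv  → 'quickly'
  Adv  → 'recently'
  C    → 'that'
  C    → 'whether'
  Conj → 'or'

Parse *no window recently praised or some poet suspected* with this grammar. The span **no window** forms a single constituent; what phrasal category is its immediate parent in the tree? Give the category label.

S
  S
    NP
      Det: no
      N: window
    VP
      AdvP
        Adv: recently
      VP
        V: praised
  Conj: or
  S
    NP
      Det: some
      N: poet
    VP
      V: suspected
The span 'no window' is the NP node built by NP → Det N.
Its mother is the S built by S → NP VP.

S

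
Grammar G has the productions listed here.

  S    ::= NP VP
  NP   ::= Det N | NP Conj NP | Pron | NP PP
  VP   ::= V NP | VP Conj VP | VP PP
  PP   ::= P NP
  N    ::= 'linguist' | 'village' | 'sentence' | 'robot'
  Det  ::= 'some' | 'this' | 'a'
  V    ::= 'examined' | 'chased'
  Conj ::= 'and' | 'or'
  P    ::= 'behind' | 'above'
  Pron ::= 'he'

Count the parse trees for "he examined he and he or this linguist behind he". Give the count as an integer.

Two of the 7 distinct bracketings:
[S [NP [Pron he]] [VP [V examined] [NP [NP [Pron he]] [Conj and] [NP [NP [Pron he]] [Conj or] [NP [NP [Det this] [N linguist]] [PP [P behind] [NP [Pron he]]]]]]]]
[S [NP [Pron he]] [VP [V examined] [NP [NP [Pron he]] [Conj and] [NP [NP [NP [Pron he]] [Conj or] [NP [Det this] [N linguist]]] [PP [P behind] [NP [Pron he]]]]]]]
The trees differ in how a recursive rule is bracketed over the same span.

7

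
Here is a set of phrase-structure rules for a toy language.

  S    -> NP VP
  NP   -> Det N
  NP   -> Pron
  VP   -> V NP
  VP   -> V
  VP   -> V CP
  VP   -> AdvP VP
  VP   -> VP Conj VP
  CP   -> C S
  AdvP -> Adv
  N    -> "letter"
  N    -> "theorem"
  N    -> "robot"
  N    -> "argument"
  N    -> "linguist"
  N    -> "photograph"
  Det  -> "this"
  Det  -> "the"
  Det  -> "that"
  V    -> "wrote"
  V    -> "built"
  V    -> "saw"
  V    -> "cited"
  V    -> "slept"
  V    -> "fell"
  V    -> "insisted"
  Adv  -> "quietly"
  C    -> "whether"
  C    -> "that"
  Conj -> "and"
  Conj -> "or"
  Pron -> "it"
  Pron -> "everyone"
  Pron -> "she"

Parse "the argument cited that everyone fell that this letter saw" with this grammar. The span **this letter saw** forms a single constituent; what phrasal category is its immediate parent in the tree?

S
  NP
    Det: the
    N: argument
  VP
    V: cited
    CP
      C: that
      S
        NP
          Pron: everyone
        VP
          V: fell
          CP
            C: that
            S
              NP
                Det: this
                N: letter
              VP
                V: saw
The span 'this letter saw' is the S node built by S → NP VP.
Its mother is the CP built by CP → C S.

CP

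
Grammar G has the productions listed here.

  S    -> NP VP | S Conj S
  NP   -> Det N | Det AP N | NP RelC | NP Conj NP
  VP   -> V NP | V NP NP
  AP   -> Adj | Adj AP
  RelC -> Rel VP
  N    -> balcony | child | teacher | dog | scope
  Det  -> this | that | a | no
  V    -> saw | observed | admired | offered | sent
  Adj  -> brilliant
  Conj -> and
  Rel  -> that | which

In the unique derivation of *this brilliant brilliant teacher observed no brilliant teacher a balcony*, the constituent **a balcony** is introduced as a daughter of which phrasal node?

S
  NP
    Det: this
    AP
      Adj: brilliant
      AP
        Adj: brilliant
    N: teacher
  VP
    V: observed
    NP
      Det: no
      AP
        Adj: brilliant
      N: teacher
    NP
      Det: a
      N: balcony
The span 'a balcony' is the NP node built by NP → Det N.
Its mother is the VP built by VP → V NP NP.

VP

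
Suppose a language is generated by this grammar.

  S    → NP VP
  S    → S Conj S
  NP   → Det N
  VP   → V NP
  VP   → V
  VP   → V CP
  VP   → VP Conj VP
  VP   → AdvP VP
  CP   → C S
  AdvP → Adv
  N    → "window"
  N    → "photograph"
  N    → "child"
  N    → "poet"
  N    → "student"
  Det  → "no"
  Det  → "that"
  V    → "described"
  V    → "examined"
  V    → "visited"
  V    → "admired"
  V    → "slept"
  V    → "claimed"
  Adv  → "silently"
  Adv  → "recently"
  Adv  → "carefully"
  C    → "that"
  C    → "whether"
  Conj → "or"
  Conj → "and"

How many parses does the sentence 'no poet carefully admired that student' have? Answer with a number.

1

[S [NP [Det no] [N poet]] [VP [AdvP [Adv carefully]] [VP [V admired] [NP [Det that] [N student]]]]]
No rule offers an alternative attachment or grouping for any span, so this is the only derivation.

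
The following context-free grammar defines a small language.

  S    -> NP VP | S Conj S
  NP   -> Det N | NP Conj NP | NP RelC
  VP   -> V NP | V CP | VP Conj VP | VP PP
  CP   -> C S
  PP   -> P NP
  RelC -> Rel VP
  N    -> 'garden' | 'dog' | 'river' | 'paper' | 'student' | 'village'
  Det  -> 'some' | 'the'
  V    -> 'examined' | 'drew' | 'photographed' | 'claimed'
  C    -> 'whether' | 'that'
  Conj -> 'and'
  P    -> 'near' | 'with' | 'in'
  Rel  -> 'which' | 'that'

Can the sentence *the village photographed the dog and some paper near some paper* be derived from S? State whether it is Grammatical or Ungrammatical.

Grammatical

S
  NP
    Det: the
    N: village
  VP
    VP
      V: photographed
      NP
        NP
          Det: the
          N: dog
        Conj: and
        NP
          Det: some
          N: paper
    PP
      P: near
      NP
        Det: some
        N: paper
Each bracket corresponds to one application of a listed rule, so the string is derivable from S.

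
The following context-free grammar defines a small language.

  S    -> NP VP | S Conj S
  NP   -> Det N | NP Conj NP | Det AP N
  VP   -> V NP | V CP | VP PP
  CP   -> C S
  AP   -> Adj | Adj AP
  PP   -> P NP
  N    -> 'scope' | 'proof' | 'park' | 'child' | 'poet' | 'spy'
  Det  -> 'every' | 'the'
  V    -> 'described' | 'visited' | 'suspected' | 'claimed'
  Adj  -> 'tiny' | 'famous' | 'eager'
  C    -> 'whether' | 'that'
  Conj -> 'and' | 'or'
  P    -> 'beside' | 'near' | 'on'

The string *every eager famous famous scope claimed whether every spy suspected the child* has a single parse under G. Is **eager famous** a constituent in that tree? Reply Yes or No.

[S [NP [Det every] [AP [Adj eager] [AP [Adj famous] [AP [Adj famous]]]] [N scope]] [VP [V claimed] [CP [C whether] [S [NP [Det every] [N spy]] [VP [V suspected] [NP [Det the] [N child]]]]]]]
The smallest constituent containing 'eager famous' is the AP spanning 'eager famous famous'; no single node in the tree dominates exactly the given words.

No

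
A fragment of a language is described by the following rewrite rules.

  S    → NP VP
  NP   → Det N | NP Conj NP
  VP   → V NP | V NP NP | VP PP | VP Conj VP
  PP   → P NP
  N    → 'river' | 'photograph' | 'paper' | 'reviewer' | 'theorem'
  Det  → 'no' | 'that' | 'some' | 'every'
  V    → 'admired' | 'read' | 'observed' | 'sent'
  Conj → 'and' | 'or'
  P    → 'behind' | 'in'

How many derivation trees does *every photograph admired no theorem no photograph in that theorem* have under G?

[S [NP [Det every] [N photograph]] [VP [VP [V admired] [NP [Det no] [N theorem]] [NP [Det no] [N photograph]]] [PP [P in] [NP [Det that] [N theorem]]]]]
No rule offers an alternative attachment or grouping for any span, so this is the only derivation.

1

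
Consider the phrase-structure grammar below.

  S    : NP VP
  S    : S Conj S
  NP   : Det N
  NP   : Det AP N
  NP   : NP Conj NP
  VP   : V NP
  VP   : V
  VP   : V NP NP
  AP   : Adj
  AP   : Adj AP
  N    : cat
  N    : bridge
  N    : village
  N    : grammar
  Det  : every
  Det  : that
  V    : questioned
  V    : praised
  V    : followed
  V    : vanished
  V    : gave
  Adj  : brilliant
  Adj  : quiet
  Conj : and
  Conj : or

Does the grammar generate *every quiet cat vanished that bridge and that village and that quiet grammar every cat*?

Grammatical

S
  NP
    Det: every
    AP
      Adj: quiet
    N: cat
  VP
    V: vanished
    NP
      NP
        Det: that
        N: bridge
      Conj: and
      NP
        NP
          Det: that
          N: village
        Conj: and
        NP
          Det: that
          AP
            Adj: quiet
          N: grammar
    NP
      Det: every
      N: cat
The bracketing above is licensed at every node by one of the given productions, with S at the root.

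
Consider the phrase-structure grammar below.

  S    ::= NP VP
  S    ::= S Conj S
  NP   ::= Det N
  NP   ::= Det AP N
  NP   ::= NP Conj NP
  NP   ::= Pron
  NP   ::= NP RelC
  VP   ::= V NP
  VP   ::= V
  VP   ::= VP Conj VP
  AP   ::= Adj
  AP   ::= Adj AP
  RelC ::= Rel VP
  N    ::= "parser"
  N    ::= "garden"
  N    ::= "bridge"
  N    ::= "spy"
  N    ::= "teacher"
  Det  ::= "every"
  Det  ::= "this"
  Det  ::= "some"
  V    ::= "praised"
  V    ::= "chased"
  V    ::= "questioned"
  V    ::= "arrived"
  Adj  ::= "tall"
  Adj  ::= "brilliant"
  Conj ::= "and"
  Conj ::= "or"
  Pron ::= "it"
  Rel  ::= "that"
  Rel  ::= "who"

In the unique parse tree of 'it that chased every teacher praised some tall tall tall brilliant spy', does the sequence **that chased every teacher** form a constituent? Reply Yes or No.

Yes

[S [NP [NP [Pron it]] [RelC [Rel that] [VP [V chased] [NP [Det every] [N teacher]]]]] [VP [V praised] [NP [Det some] [AP [Adj tall] [AP [Adj tall] [AP [Adj tall] [AP [Adj brilliant]]]]] [N spy]]]]
The words 'that chased every teacher' are exhaustively dominated by a single RelC node (built by RelC → Rel VP), so they form a constituent.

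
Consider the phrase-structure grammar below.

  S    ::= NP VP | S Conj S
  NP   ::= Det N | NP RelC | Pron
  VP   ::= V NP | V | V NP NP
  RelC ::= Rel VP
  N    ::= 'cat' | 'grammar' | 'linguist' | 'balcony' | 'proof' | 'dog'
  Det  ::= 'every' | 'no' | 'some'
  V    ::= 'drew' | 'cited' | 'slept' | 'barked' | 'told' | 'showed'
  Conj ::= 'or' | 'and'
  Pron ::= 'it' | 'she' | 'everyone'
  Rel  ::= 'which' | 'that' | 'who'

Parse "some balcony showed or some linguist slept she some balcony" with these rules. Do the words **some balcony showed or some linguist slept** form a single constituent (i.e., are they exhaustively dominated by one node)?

No

[S [S [NP [Det some] [N balcony]] [VP [V showed]]] [Conj or] [S [NP [Det some] [N linguist]] [VP [V slept] [NP [Pron she]] [NP [Det some] [N balcony]]]]]
The smallest constituent containing 'some balcony showed or some linguist slept' is the S spanning 'some balcony showed or some linguist slept she some balcony'; no single node in the tree dominates exactly the given words.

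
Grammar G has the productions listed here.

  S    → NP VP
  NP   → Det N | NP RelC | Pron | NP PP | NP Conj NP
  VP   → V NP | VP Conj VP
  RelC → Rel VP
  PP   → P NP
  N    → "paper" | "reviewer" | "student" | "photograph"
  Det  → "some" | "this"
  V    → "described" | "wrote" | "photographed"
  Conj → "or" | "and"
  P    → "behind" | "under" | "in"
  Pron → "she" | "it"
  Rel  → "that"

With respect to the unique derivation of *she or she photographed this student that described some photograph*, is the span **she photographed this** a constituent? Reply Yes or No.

[S [NP [NP [Pron she]] [Conj or] [NP [Pron she]]] [VP [V photographed] [NP [NP [Det this] [N student]] [RelC [Rel that] [VP [V described] [NP [Det some] [N photograph]]]]]]]
The smallest constituent containing 'she photographed this' is the S spanning 'she or she photographed this student that described some photograph'; no single node in the tree dominates exactly the given words.

No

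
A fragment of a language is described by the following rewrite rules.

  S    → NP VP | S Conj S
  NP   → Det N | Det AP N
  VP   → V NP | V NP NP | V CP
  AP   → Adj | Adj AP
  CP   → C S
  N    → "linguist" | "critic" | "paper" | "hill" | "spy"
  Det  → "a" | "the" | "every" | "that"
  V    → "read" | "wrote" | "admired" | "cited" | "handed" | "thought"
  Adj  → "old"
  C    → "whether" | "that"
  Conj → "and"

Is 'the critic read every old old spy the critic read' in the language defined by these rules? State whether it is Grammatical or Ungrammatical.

Ungrammatical

For S → NP VP, the only prefix that parses as NP is 'the critic', but the remainder 'read every old old spy the critic read' is not a VP under these rules. The alternative S rule S → S Conj S likewise has no satisfying split.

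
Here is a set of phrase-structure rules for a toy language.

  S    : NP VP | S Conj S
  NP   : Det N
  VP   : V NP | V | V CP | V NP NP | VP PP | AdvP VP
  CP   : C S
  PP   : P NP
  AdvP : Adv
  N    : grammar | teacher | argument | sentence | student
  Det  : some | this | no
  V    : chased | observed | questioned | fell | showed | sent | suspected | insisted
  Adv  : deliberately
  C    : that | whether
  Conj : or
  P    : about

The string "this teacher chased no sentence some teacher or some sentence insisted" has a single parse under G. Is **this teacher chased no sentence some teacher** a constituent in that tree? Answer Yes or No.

Yes

[S [S [NP [Det this] [N teacher]] [VP [V chased] [NP [Det no] [N sentence]] [NP [Det some] [N teacher]]]] [Conj or] [S [NP [Det some] [N sentence]] [VP [V insisted]]]]
The words 'this teacher chased no sentence some teacher' are exhaustively dominated by a single S node (built by S → NP VP), so they form a constituent.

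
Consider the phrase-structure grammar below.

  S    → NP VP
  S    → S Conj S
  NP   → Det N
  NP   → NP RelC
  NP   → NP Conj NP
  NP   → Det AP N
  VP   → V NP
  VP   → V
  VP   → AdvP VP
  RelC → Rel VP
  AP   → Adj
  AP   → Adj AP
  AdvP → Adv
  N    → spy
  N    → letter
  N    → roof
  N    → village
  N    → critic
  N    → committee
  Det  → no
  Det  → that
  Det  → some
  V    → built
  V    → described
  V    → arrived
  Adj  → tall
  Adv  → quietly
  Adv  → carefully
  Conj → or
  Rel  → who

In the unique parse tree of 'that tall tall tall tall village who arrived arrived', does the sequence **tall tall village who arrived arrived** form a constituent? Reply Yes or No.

No

[S [NP [NP [Det that] [AP [Adj tall] [AP [Adj tall] [AP [Adj tall] [AP [Adj tall]]]]] [N village]] [RelC [Rel who] [VP [V arrived]]]] [VP [V arrived]]]
The smallest constituent containing 'tall tall village who arrived arrived' is the S spanning 'that tall tall tall tall village who arrived arrived'; no single node in the tree dominates exactly the given words.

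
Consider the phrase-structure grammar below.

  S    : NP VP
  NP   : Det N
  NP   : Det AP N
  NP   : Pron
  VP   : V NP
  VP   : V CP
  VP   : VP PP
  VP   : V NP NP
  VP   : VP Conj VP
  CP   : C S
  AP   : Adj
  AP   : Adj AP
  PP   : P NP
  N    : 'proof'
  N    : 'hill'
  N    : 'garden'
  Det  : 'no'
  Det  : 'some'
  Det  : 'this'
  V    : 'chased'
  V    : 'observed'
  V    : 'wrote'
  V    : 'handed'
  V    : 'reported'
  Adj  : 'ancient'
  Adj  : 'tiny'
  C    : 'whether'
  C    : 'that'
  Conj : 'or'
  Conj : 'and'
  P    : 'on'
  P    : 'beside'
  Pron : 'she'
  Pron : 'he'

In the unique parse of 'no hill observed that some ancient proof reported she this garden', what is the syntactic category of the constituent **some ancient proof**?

S
  NP
    Det: no
    N: hill
  VP
    V: observed
    CP
      C: that
      S
        NP
          Det: some
          AP
            Adj: ancient
          N: proof
        VP
          V: reported
          NP
            Pron: she
          NP
            Det: this
            N: garden
The span 'some ancient proof' is the NP node built by NP → Det AP N.

NP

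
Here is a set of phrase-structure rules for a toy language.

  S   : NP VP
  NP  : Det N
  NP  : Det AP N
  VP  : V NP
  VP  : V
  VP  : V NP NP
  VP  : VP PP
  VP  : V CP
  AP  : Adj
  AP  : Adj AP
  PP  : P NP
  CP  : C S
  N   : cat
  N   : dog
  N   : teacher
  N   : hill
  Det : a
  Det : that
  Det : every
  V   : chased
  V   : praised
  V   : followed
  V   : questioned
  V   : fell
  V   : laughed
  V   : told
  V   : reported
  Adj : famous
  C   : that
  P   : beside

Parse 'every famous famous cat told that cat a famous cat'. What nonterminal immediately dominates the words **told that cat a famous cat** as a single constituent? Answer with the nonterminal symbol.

VP

S
  NP
    Det: every
    AP
      Adj: famous
      AP
        Adj: famous
    N: cat
  VP
    V: told
    NP
      Det: that
      N: cat
    NP
      Det: a
      AP
        Adj: famous
      N: cat
The span 'told that cat a famous cat' is the VP node built by VP → V NP NP.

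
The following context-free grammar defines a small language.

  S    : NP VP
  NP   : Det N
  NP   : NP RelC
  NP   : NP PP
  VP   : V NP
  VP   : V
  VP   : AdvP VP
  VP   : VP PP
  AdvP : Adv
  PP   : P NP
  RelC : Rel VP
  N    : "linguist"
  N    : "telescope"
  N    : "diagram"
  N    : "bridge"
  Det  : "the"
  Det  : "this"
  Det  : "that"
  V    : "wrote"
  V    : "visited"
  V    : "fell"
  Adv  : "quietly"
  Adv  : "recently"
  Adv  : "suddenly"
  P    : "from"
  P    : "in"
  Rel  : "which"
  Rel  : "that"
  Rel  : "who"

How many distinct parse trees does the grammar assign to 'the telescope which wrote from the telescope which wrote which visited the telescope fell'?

Two of the 6 distinct bracketings:
[S [NP [NP [Det the] [N telescope]] [RelC [Rel which] [VP [VP [V wrote]] [PP [P from] [NP [NP [NP [Det the] [N telescope]] [RelC [Rel which] [VP [V wrote]]]] [RelC [Rel which] [VP [V visited] [NP [Det the] [N telescope]]]]]]]]] [VP [V fell]]]
[S [NP [NP [NP [Det the] [N telescope]] [RelC [Rel which] [VP [VP [V wrote]] [PP [P from] [NP [NP [Det the] [N telescope]] [RelC [Rel which] [VP [V wrote]]]]]]]] [RelC [Rel which] [VP [V visited] [NP [Det the] [N telescope]]]]] [VP [V fell]]]
The trees differ in how a recursive rule is bracketed over the same span.

6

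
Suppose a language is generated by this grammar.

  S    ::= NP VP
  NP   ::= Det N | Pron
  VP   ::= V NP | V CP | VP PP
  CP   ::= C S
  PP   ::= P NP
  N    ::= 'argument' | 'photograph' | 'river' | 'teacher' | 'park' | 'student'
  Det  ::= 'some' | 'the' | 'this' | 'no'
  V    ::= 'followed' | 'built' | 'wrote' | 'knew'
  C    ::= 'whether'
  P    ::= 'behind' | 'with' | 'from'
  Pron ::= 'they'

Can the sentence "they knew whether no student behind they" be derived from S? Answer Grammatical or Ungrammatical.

For S → NP VP, the only prefix that parses as NP is 'they', but the remainder 'knew whether no student behind they' is not a VP under these rules.

Ungrammatical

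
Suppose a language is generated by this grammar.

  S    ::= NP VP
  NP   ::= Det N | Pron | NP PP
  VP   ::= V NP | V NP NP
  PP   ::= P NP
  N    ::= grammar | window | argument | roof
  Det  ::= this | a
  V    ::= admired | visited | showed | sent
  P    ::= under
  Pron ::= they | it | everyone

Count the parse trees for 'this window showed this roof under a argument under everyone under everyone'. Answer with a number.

Two of the 5 distinct bracketings:
[S [NP [Det this] [N window]] [VP [V showed] [NP [NP [Det this] [N roof]] [PP [P under] [NP [NP [Det a] [N argument]] [PP [P under] [NP [NP [Pron everyone]] [PP [P under] [NP [Pron everyone]]]]]]]]]]
[S [NP [Det this] [N window]] [VP [V showed] [NP [NP [Det this] [N roof]] [PP [P under] [NP [NP [NP [Det a] [N argument]] [PP [P under] [NP [Pron everyone]]]] [PP [P under] [NP [Pron everyone]]]]]]]]
The trees differ in how a recursive rule is bracketed over the same span.

5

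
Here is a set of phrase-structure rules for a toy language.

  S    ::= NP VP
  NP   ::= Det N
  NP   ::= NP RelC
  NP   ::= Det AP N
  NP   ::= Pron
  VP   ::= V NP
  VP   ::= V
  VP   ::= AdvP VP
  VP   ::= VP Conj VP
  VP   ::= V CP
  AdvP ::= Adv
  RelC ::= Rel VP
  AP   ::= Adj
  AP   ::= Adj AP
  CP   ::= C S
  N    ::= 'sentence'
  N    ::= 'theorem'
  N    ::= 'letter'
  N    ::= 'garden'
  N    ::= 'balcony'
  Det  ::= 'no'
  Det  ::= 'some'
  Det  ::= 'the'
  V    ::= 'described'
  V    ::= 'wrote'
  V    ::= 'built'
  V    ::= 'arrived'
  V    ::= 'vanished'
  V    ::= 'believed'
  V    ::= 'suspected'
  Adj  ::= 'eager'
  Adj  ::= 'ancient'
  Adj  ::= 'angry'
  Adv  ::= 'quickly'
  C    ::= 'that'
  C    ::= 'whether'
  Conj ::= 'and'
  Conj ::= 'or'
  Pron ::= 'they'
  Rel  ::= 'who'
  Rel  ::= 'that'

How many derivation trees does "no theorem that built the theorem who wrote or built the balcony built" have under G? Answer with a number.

Two of the 3 distinct bracketings:
[S [NP [NP [Det no] [N theorem]] [RelC [Rel that] [VP [V built] [NP [NP [Det the] [N theorem]] [RelC [Rel who] [VP [VP [V wrote]] [Conj or] [VP [V built] [NP [Det the] [N balcony]]]]]]]]] [VP [V built]]]
[S [NP [NP [Det no] [N theorem]] [RelC [Rel that] [VP [VP [V built] [NP [NP [Det the] [N theorem]] [RelC [Rel who] [VP [V wrote]]]]] [Conj or] [VP [V built] [NP [Det the] [N balcony]]]]]] [VP [V built]]]
The trees differ in how a recursive rule is bracketed over the same span.

3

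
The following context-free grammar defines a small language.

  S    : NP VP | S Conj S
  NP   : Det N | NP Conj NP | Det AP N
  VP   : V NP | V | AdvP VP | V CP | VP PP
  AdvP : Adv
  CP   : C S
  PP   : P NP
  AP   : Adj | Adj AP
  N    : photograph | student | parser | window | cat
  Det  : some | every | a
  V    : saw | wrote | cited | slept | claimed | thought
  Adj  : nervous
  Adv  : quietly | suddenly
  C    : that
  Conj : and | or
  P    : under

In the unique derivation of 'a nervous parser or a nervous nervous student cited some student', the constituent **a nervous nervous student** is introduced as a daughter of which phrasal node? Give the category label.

[S [NP [NP [Det a] [AP [Adj nervous]] [N parser]] [Conj or] [NP [Det a] [AP [Adj nervous] [AP [Adj nervous]]] [N student]]] [VP [V cited] [NP [Det some] [N student]]]]
The span 'a nervous nervous student' is the NP node built by NP → Det AP N.
Its mother is the NP built by NP → NP Conj NP.

NP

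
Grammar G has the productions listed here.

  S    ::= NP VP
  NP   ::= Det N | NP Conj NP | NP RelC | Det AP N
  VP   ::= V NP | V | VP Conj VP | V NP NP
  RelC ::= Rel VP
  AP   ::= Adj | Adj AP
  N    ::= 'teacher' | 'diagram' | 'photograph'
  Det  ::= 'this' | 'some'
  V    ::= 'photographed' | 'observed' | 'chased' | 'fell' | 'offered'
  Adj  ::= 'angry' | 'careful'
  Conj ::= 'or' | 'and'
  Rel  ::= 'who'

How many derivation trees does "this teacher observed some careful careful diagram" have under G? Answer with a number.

[S [NP [Det this] [N teacher]] [VP [V observed] [NP [Det some] [AP [Adj careful] [AP [Adj careful]]] [N diagram]]]]
No rule offers an alternative attachment or grouping for any span, so this is the only derivation.

1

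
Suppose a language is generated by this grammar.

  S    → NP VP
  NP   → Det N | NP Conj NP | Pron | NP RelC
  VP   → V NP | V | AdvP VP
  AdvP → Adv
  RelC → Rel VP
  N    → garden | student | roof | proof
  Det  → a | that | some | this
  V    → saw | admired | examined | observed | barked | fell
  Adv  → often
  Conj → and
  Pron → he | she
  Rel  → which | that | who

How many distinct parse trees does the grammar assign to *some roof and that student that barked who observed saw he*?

Two of the 3 distinct bracketings:
[S [NP [NP [Det some] [N roof]] [Conj and] [NP [NP [NP [Det that] [N student]] [RelC [Rel that] [VP [V barked]]]] [RelC [Rel who] [VP [V observed]]]]] [VP [V saw] [NP [Pron he]]]]
[S [NP [NP [NP [Det some] [N roof]] [Conj and] [NP [NP [Det that] [N student]] [RelC [Rel that] [VP [V barked]]]]] [RelC [Rel who] [VP [V observed]]]] [VP [V saw] [NP [Pron he]]]]
The trees differ in how a recursive rule is bracketed over the same span.

3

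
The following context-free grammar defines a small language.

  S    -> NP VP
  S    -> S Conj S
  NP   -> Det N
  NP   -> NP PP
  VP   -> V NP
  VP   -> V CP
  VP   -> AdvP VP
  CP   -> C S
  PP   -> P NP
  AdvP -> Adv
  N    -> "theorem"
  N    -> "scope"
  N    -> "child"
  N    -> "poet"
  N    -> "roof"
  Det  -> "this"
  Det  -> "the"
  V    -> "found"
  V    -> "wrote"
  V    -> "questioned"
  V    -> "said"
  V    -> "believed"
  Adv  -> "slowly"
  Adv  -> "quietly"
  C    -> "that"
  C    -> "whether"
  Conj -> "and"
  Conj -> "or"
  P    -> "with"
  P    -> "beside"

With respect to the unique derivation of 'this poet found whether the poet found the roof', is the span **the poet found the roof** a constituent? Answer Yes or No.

[S [NP [Det this] [N poet]] [VP [V found] [CP [C whether] [S [NP [Det the] [N poet]] [VP [V found] [NP [Det the] [N roof]]]]]]]
The words 'the poet found the roof' are exhaustively dominated by a single S node (built by S → NP VP), so they form a constituent.

Yes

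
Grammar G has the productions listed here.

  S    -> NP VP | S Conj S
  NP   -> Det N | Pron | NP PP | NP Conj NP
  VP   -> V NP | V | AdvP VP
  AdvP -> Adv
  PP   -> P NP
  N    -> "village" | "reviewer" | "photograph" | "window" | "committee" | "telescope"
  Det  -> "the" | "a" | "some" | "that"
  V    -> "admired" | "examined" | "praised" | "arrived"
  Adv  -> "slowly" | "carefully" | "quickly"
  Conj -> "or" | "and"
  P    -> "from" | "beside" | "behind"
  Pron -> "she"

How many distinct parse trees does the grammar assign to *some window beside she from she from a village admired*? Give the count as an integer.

Two of the 5 distinct bracketings:
[S [NP [NP [Det some] [N window]] [PP [P beside] [NP [NP [Pron she]] [PP [P from] [NP [NP [Pron she]] [PP [P from] [NP [Det a] [N village]]]]]]]] [VP [V admired]]]
[S [NP [NP [Det some] [N window]] [PP [P beside] [NP [NP [NP [Pron she]] [PP [P from] [NP [Pron she]]]] [PP [P from] [NP [Det a] [N village]]]]]] [VP [V admired]]]
The trees differ in how a recursive rule is bracketed over the same span.

5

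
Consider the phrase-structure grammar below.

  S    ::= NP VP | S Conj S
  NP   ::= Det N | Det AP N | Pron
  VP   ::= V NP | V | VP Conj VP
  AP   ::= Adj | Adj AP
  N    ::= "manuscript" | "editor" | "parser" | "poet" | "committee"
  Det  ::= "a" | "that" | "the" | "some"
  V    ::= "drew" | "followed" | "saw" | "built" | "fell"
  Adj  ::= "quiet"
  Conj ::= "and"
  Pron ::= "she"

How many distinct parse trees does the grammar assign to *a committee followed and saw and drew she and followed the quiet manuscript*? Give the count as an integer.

Two of the 5 distinct bracketings:
[S [NP [Det a] [N committee]] [VP [VP [V followed]] [Conj and] [VP [VP [V saw]] [Conj and] [VP [VP [V drew] [NP [Pron she]]] [Conj and] [VP [V followed] [NP [Det the] [AP [Adj quiet]] [N manuscript]]]]]]]
[S [NP [Det a] [N committee]] [VP [VP [V followed]] [Conj and] [VP [VP [VP [V saw]] [Conj and] [VP [V drew] [NP [Pron she]]]] [Conj and] [VP [V followed] [NP [Det the] [AP [Adj quiet]] [N manuscript]]]]]]
The trees differ in how a recursive rule is bracketed over the same span.

5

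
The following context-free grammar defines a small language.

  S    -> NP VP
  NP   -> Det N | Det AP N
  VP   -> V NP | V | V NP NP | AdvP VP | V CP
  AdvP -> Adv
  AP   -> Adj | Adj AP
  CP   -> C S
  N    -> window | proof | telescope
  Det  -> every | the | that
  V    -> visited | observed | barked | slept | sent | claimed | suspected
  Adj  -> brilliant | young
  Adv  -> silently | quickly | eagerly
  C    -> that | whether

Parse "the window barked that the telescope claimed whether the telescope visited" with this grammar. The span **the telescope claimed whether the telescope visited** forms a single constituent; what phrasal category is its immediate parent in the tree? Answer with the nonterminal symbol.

S
  NP
    Det: the
    N: window
  VP
    V: barked
    CP
      C: that
      S
        NP
          Det: the
          N: telescope
        VP
          V: claimed
          CP
            C: whether
            S
              NP
                Det: the
                N: telescope
              VP
                V: visited
The span 'the telescope claimed whether the telescope visited' is the S node built by S → NP VP.
Its mother is the CP built by CP → C S.

CP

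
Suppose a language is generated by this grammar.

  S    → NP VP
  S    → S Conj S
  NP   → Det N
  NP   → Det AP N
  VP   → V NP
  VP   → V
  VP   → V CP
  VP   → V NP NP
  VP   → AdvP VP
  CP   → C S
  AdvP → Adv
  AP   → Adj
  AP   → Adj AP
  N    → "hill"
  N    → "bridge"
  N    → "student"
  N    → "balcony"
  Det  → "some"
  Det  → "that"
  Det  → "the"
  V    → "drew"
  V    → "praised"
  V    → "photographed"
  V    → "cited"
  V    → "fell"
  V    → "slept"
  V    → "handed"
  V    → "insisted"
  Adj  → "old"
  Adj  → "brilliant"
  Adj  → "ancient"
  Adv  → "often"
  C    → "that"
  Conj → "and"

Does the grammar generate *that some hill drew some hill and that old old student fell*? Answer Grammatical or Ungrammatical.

For S → NP VP, no prefix of the string parses as an NP. The alternative S rule S → S Conj S likewise has no satisfying split.

Ungrammatical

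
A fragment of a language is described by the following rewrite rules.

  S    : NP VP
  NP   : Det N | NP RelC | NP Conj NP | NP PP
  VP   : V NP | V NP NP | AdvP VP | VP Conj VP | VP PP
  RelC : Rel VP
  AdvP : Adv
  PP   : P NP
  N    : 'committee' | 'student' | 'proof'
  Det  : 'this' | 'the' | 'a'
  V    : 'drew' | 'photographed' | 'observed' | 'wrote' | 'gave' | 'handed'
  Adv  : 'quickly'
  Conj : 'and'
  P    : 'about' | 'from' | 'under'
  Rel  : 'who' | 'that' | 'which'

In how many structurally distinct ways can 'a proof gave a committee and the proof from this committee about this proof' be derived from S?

Two of the 9 distinct bracketings:
[S [NP [Det a] [N proof]] [VP [V gave] [NP [NP [Det a] [N committee]] [Conj and] [NP [NP [Det the] [N proof]] [PP [P from] [NP [NP [Det this] [N committee]] [PP [P about] [NP [Det this] [N proof]]]]]]]]]
[S [NP [Det a] [N proof]] [VP [V gave] [NP [NP [Det a] [N committee]] [Conj and] [NP [NP [NP [Det the] [N proof]] [PP [P from] [NP [Det this] [N committee]]]] [PP [P about] [NP [Det this] [N proof]]]]]]]
The trees differ in how a recursive rule is bracketed over the same span.

9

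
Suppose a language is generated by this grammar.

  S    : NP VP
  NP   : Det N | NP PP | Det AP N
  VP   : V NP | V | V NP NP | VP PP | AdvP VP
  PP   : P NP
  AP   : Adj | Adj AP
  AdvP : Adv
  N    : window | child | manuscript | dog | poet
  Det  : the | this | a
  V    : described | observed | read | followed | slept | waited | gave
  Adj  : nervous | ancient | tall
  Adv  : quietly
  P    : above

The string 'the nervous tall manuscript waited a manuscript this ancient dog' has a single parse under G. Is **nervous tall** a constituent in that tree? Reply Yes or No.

[S [NP [Det the] [AP [Adj nervous] [AP [Adj tall]]] [N manuscript]] [VP [V waited] [NP [Det a] [N manuscript]] [NP [Det this] [AP [Adj ancient]] [N dog]]]]
The words 'nervous tall' are exhaustively dominated by a single AP node (built by AP → Adj AP), so they form a constituent.

Yes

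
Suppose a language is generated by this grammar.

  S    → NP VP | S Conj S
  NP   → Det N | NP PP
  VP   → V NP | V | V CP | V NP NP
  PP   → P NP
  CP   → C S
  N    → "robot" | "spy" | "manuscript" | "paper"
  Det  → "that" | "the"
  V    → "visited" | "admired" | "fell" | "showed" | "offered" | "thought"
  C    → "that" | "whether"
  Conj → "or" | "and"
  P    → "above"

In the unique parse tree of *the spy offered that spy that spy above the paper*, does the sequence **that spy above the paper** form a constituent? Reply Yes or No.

[S [NP [Det the] [N spy]] [VP [V offered] [NP [Det that] [N spy]] [NP [NP [Det that] [N spy]] [PP [P above] [NP [Det the] [N paper]]]]]]
The words 'that spy above the paper' are exhaustively dominated by a single NP node (built by NP → NP PP), so they form a constituent.

Yes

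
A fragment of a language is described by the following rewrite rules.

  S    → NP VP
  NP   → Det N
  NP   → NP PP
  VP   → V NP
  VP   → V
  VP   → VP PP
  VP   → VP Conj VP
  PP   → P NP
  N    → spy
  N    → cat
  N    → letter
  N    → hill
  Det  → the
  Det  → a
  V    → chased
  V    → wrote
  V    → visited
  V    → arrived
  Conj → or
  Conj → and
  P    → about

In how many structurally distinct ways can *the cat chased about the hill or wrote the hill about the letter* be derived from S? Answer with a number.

3

Two of the 3 distinct bracketings:
[S [NP [Det the] [N cat]] [VP [VP [VP [VP [V chased]] [PP [P about] [NP [Det the] [N hill]]]] [Conj or] [VP [V wrote] [NP [Det the] [N hill]]]] [PP [P about] [NP [Det the] [N letter]]]]]
[S [NP [Det the] [N cat]] [VP [VP [VP [V chased]] [PP [P about] [NP [Det the] [N hill]]]] [Conj or] [VP [V wrote] [NP [NP [Det the] [N hill]] [PP [P about] [NP [Det the] [N letter]]]]]]]
The difference turns on whether NP → NP PP is used at the relevant span, versus an alternative expansion of NP.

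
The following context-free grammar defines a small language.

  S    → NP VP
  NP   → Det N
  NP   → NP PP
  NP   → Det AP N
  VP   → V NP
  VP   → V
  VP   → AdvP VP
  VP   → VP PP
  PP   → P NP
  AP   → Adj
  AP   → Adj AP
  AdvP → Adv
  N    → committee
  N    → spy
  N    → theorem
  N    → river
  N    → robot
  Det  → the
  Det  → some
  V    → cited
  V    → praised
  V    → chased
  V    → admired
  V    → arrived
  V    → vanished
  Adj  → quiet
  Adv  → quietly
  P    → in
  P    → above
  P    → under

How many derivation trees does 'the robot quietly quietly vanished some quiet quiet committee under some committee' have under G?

Two of the 4 distinct bracketings:
[S [NP [Det the] [N robot]] [VP [AdvP [Adv quietly]] [VP [AdvP [Adv quietly]] [VP [V vanished] [NP [NP [Det some] [AP [Adj quiet] [AP [Adj quiet]]] [N committee]] [PP [P under] [NP [Det some] [N committee]]]]]]]]
[S [NP [Det the] [N robot]] [VP [AdvP [Adv quietly]] [VP [AdvP [Adv quietly]] [VP [VP [V vanished] [NP [Det some] [AP [Adj quiet] [AP [Adj quiet]]] [N committee]]] [PP [P under] [NP [Det some] [N committee]]]]]]]
The difference turns on whether NP → NP PP is used at the relevant span, versus an alternative expansion of NP.

4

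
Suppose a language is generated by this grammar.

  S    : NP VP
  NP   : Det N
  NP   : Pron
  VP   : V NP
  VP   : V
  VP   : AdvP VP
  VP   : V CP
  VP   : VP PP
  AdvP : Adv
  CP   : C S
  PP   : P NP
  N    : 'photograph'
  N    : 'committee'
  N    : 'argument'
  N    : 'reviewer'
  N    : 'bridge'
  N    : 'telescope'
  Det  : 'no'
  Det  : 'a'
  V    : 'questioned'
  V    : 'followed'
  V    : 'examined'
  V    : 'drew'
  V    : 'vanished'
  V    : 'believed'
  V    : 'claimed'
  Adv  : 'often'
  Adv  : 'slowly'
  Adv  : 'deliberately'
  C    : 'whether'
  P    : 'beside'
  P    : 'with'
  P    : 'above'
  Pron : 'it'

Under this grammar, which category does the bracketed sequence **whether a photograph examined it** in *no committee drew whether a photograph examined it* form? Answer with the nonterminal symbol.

CP

S
  NP
    Det: no
    N: committee
  VP
    V: drew
    CP
      C: whether
      S
        NP
          Det: a
          N: photograph
        VP
          V: examined
          NP
            Pron: it
The span 'whether a photograph examined it' is the CP node built by CP → C S.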